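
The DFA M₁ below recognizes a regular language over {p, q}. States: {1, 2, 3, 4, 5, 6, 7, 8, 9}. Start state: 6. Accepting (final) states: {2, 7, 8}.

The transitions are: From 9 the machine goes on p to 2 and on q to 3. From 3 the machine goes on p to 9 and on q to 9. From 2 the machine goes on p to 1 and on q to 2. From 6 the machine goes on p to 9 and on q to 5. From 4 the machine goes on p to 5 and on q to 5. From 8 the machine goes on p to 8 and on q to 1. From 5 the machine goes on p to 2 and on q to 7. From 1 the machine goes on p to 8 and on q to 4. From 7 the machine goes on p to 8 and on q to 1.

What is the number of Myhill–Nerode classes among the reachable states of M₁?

8

Start with accepting vs non-accepting: {2,7,8} | {1,3,4,5,6,9}.
Split {2,7,8} by δ(·,p) → {7,8} and {2}.
Split {1,3,4,5,6,9} by δ(·,p) → {3,4,6} and {5,9} and {1}.
On input q, block {5,9} splits into {5} and {9}.
Split {3,4,6} by δ(·,p) → {3,6} and {4}.
On input q, block {3,6} splits into {3} and {6}.
Stable partition: {7,8} | {3} | {2} | {5} | {1} | {9} | {4} | {6} — 8 equivalence classes.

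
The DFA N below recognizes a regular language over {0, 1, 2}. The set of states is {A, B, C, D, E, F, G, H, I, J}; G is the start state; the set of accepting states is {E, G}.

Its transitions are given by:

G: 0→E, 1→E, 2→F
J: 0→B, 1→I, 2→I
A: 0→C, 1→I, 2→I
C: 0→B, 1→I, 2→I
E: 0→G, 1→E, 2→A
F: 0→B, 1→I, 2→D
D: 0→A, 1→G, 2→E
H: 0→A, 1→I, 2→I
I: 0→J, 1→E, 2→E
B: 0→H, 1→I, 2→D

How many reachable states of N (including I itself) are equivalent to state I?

Every state is reachable, so we keep all 10.
P0 = {E,G} | {A,B,C,D,F,H,I,J}.
Refine {A,B,C,D,F,H,I,J} on symbol 1: members go to different blocks, giving {A,B,C,F,H,J} and {D,I}.
Stable partition: {E,G} | {A,B,C,F,H,J} | {D,I} — 3 equivalence classes.
State I belongs to the block {D,I}, which has 2 states.

2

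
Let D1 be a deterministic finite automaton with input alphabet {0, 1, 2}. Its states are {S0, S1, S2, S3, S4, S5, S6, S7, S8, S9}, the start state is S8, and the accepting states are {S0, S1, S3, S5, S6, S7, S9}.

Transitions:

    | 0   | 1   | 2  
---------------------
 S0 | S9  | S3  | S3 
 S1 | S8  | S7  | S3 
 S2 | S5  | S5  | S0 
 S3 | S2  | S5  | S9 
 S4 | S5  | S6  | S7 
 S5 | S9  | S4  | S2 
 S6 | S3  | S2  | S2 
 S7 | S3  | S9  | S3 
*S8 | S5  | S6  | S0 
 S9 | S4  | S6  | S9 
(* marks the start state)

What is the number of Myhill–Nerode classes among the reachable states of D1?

4

Reachable states from the start: {S0,S2,S3,S4,S5,S6,S7,S8,S9}. Unreachable: {S1} — drop them.
Initial partition by acceptance: {S0,S3,S5,S6,S7,S9} | {S2,S4,S8}.
Split {S0,S3,S5,S6,S7,S9} by δ(·,0) → {S0,S5,S6,S7} and {S3,S9}.
Split {S0,S5,S6,S7} by δ(·,1) → {S0,S7} and {S5,S6}.
Stable partition: {S0,S7} | {S2,S4,S8} | {S3,S9} | {S5,S6} — 4 equivalence classes.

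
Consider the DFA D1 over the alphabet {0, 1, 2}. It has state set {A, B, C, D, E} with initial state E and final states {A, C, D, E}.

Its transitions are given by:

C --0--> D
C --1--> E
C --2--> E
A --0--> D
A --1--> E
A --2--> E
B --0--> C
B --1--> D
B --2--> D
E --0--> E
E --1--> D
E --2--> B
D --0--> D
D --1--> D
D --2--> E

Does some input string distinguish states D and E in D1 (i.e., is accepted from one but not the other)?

Yes

Reachable states from the start: {B,C,D,E}. Unreachable: {A} — drop them.
P0 = {C,D,E} | {B}.
Split {C,D,E} by δ(·,2) → {C,D} and {E}.
Refine {C,D} on symbol 1: members go to different blocks, giving {C} and {D}.
No further refinement is possible. Final partition (4 blocks): {C} | {B} | {E} | {D}.
D and E end up in different blocks, so they are distinguishable. For instance, the string '2' is accepted from only D.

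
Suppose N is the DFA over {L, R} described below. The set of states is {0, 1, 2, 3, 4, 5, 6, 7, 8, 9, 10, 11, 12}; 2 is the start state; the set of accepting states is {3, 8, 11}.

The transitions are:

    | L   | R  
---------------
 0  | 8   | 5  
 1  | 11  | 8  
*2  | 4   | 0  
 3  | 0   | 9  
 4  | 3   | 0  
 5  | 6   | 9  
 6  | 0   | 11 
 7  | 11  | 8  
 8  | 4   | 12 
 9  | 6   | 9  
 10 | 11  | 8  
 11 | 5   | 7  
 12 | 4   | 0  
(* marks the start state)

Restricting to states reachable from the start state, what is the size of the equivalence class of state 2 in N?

2

First remove the unreachable states {1,10}; 11 states remain.
Initial partition by acceptance: {3,8,11} | {0,2,4,5,6,7,9,12}.
Refine {0,2,4,5,6,7,9,12} on symbol L: members go to different blocks, giving {2,5,6,9,12} and {0,4,7}.
On input L, block {3,8,11} splits into {3,8} and {11}.
Refine {2,5,6,9,12} on symbol L: members go to different blocks, giving {2,6,12} and {5,9}.
On input R, block {3,8} splits into {3} and {8}.
On input R, block {2,6,12} splits into {2,12} and {6}.
Refine {0,4,7} on symbol L: members go to different blocks, giving {0} and {4} and {7}.
No further refinement is possible. Final partition (9 blocks): {3} | {2,12} | {0} | {11} | {5,9} | {8} | {6} | {4} | {7}.
The equivalence class containing 2 is {2,12}, of size 2.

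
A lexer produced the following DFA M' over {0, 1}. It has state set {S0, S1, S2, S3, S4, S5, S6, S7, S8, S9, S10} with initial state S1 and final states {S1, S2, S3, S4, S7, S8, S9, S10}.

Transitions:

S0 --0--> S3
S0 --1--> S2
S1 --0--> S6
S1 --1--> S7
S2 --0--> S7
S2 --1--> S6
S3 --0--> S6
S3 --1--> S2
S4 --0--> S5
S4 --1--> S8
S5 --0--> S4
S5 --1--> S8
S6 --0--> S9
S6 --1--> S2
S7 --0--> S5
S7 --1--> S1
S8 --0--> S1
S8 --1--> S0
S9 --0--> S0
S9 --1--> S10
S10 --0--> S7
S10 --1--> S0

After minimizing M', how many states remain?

All states are reachable from the start state.
Initial partition by acceptance: {S1,S2,S3,S4,S7,S8,S9,S10} | {S0,S5,S6}.
Refine {S1,S2,S3,S4,S7,S8,S9,S10} on symbol 0: members go to different blocks, giving {S1,S3,S4,S7,S9} and {S2,S8,S10}.
Refine {S1,S3,S4,S7,S9} on symbol 1: members go to different blocks, giving {S3,S4,S9} and {S1,S7}.
Stable partition: {S3,S4,S9} | {S0,S5,S6} | {S2,S8,S10} | {S1,S7} — 4 equivalence classes.

4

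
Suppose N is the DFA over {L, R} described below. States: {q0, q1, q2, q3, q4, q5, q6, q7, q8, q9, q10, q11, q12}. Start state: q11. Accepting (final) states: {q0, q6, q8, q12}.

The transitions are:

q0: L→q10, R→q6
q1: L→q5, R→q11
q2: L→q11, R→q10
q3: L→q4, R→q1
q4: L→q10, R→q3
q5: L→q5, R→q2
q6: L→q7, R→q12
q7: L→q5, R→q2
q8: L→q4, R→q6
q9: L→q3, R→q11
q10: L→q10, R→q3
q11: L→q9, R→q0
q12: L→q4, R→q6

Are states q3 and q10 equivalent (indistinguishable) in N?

No

First remove the unreachable states {q8}; 12 states remain.
Start with accepting vs non-accepting: {q0,q6,q12} | {q1,q2,q3,q4,q5,q7,q9,q10,q11}.
On input R, block {q1,q2,q3,q4,q5,q7,q9,q10,q11} splits into {q1,q2,q3,q4,q5,q7,q9,q10} and {q11}.
Split {q1,q2,q3,q4,q5,q7,q9,q10} by δ(·,L) → {q1,q3,q4,q5,q7,q9,q10} and {q2}.
On input R, block {q1,q3,q4,q5,q7,q9,q10} splits into {q3,q4,q10} and {q1,q9} and {q5,q7}.
Split {q0,q6,q12} by δ(·,L) → {q0,q12} and {q6}.
Refine {q3,q4,q10} on symbol R: members go to different blocks, giving {q4,q10} and {q3}.
Split {q1,q9} by δ(·,L) → {q1} and {q9}.
Stable partition: {q0,q12} | {q4,q10} | {q11} | {q2} | {q1} | {q5,q7} | {q6} | {q3} | {q9} — 9 equivalence classes.
q3 and q10 end up in different blocks, so they are distinguishable. For instance, the string 'RRR' is accepted from only q3.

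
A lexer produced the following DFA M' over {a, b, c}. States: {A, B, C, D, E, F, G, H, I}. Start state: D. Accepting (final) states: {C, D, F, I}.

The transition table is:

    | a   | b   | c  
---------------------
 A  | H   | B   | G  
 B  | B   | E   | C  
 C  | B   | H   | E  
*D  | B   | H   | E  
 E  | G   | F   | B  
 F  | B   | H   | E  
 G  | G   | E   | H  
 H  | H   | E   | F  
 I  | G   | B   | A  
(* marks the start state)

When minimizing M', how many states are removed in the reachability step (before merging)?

2

BFS from D reaches {B, C, D, E, F, G, H}; the 2 state(s) A, I are never visited.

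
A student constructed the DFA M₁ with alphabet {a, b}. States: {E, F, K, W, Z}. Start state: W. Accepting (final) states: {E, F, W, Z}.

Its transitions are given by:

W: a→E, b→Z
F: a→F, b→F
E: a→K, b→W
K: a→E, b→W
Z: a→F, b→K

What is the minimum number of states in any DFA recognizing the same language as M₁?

P0 = {E,F,W,Z} | {K}.
On input a, block {E,F,W,Z} splits into {F,W,Z} and {E}.
Split {F,W,Z} by δ(·,a) → {F,Z} and {W}.
Split {F,Z} by δ(·,b) → {Z} and {F}.
No further refinement is possible. Final partition (5 blocks): {Z} | {K} | {E} | {W} | {F}.

5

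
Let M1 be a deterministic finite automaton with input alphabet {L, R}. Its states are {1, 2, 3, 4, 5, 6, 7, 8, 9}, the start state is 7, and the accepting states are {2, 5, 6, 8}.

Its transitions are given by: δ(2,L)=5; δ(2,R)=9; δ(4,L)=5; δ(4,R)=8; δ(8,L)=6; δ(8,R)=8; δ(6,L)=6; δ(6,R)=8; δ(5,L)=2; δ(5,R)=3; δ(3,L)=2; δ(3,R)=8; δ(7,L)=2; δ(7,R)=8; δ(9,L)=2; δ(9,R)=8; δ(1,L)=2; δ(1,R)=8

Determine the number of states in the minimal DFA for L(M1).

3

Reachable states from the start: {2,3,5,6,7,8,9}. Unreachable: {1,4} — drop them.
Start with accepting vs non-accepting: {2,5,6,8} | {3,7,9}.
On input R, block {2,5,6,8} splits into {2,5} and {6,8}.
No further refinement is possible. Final partition (3 blocks): {2,5} | {3,7,9} | {6,8}.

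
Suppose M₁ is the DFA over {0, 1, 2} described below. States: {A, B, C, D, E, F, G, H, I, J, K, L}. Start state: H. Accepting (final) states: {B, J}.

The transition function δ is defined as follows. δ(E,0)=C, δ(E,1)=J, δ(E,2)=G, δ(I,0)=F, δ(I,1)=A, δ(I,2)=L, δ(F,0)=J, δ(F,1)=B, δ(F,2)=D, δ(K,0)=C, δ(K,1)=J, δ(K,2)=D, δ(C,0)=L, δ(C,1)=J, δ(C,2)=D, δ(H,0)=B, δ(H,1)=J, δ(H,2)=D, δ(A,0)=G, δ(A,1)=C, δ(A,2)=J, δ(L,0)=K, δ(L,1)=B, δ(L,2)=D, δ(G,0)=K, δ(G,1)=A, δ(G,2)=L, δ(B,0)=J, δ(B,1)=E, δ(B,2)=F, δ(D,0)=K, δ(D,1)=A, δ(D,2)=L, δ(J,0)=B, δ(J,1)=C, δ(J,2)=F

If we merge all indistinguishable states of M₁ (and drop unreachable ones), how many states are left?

5

First remove the unreachable states {I}; 11 states remain.
Initial partition by acceptance: {B,J} | {A,C,D,E,F,G,H,K,L}.
On input 0, block {A,C,D,E,F,G,H,K,L} splits into {A,C,D,E,G,K,L} and {F,H}.
On input 1, block {A,C,D,E,G,K,L} splits into {C,E,K,L} and {A,D,G}.
On input 0, block {A,D,G} splits into {D,G} and {A}.
The partition is now stable with 5 blocks: {B,J} | {C,E,K,L} | {F,H} | {D,G} | {A}.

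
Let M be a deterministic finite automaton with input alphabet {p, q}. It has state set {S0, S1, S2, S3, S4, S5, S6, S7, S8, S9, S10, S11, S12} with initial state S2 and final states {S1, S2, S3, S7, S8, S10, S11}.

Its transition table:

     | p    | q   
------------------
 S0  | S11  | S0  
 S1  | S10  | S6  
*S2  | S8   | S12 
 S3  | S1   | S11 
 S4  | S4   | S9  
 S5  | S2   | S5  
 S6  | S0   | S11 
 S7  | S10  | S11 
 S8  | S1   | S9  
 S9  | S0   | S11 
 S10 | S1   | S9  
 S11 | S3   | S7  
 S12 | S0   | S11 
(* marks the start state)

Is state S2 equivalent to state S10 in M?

Yes

Reachable states from the start: {S0,S1,S2,S3,S6,S7,S8,S9,S10,S11,S12}. Unreachable: {S4,S5} — drop them.
P0 = {S1,S2,S3,S7,S8,S10,S11} | {S0,S6,S9,S12}.
Refine {S1,S2,S3,S7,S8,S10,S11} on symbol q: members go to different blocks, giving {S1,S2,S8,S10} and {S3,S7,S11}.
Refine {S0,S6,S9,S12} on symbol p: members go to different blocks, giving {S6,S9,S12} and {S0}.
Split {S3,S7,S11} by δ(·,p) → {S3,S7} and {S11}.
Stable partition: {S1,S2,S8,S10} | {S6,S9,S12} | {S3,S7} | {S0} | {S11} — 5 equivalence classes.
S2 and S10 lie in the same block of the stable partition, so they are equivalent — no string distinguishes them.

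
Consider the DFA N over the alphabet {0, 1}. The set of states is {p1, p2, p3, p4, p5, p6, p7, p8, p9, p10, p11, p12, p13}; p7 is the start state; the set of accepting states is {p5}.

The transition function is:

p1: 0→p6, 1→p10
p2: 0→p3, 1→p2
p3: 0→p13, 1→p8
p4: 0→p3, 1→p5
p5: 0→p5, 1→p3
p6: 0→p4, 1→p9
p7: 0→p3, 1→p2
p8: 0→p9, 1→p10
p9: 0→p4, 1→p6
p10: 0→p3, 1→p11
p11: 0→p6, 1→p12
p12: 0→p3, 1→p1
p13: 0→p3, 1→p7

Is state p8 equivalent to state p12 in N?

P0 = {p5} | {p1,p2,p3,p4,p6,p7,p8,p9,p10,p11,p12,p13}.
Refine {p1,p2,p3,p4,p6,p7,p8,p9,p10,p11,p12,p13} on symbol 1: members go to different blocks, giving {p1,p2,p3,p6,p7,p8,p9,p10,p11,p12,p13} and {p4}.
On input 0, block {p1,p2,p3,p6,p7,p8,p9,p10,p11,p12,p13} splits into {p1,p2,p3,p7,p8,p10,p11,p12,p13} and {p6,p9}.
Refine {p1,p2,p3,p7,p8,p10,p11,p12,p13} on symbol 0: members go to different blocks, giving {p2,p3,p7,p10,p12,p13} and {p1,p8,p11}.
Split {p2,p3,p7,p10,p12,p13} by δ(·,1) → {p2,p7,p13} and {p3,p10,p12}.
On input 0, block {p3,p10,p12} splits into {p10,p12} and {p3}.
The partition is now stable with 7 blocks: {p5} | {p2,p7,p13} | {p4} | {p6,p9} | {p1,p8,p11} | {p10,p12} | {p3}.
p8 and p12 end up in different blocks, so they are distinguishable. For instance, the string '001' is accepted from only p8.

No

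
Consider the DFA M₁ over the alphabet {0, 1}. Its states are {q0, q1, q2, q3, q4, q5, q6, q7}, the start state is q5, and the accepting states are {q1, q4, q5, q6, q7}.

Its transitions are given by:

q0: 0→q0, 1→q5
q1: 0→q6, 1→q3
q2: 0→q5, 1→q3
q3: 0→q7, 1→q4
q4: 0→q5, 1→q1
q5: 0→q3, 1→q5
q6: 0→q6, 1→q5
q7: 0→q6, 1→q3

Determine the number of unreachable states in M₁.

No path from q5 leads to q0, q2; the other 6 states are all reachable.

2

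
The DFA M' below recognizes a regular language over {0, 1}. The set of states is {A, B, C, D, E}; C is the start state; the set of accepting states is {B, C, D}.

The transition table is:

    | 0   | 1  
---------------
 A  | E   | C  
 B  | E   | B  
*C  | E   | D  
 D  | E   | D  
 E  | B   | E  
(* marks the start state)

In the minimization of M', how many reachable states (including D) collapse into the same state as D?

3

Reachable states from the start: {B,C,D,E}. Unreachable: {A} — drop them.
Start with accepting vs non-accepting: {B,C,D} | {E}.
No further refinement is possible. Final partition (2 blocks): {B,C,D} | {E}.
The equivalence class containing D is {B,C,D}, of size 3.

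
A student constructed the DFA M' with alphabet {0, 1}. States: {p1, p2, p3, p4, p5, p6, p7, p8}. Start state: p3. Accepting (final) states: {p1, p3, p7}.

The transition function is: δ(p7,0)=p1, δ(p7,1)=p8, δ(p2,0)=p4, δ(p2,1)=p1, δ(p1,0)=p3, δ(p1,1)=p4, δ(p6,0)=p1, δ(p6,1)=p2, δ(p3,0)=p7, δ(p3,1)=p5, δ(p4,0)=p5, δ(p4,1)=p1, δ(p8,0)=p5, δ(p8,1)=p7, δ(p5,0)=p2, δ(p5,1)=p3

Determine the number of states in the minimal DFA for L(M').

First remove the unreachable states {p6}; 7 states remain.
Initial partition by acceptance: {p1,p3,p7} | {p2,p4,p5,p8}.
Stable partition: {p1,p3,p7} | {p2,p4,p5,p8} — 2 equivalence classes.

2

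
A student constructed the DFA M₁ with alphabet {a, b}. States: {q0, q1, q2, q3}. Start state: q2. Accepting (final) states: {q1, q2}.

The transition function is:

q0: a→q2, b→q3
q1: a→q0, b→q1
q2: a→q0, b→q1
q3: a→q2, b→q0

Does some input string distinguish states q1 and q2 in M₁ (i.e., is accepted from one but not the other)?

No

P0 = {q1,q2} | {q0,q3}.
The partition is now stable with 2 blocks: {q1,q2} | {q0,q3}.
q1 and q2 lie in the same block of the stable partition, so they are equivalent — no string distinguishes them.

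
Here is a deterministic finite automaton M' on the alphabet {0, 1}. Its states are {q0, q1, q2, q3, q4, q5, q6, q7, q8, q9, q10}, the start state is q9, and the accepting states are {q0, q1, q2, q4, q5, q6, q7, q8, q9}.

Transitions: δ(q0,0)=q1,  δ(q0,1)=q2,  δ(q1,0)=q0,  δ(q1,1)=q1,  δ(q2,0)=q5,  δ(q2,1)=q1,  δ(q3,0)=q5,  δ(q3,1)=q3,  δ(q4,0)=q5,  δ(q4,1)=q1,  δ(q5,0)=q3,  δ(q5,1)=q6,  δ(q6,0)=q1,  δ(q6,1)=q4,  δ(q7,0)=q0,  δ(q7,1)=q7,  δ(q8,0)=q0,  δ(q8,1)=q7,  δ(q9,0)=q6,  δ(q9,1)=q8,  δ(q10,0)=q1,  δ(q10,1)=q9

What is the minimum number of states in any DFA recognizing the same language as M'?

First remove the unreachable states {q10}; 10 states remain.
Start with accepting vs non-accepting: {q0,q1,q2,q4,q5,q6,q7,q8,q9} | {q3}.
Refine {q0,q1,q2,q4,q5,q6,q7,q8,q9} on symbol 0: members go to different blocks, giving {q0,q1,q2,q4,q6,q7,q8,q9} and {q5}.
Split {q0,q1,q2,q4,q6,q7,q8,q9} by δ(·,0) → {q0,q1,q6,q7,q8,q9} and {q2,q4}.
Split {q0,q1,q6,q7,q8,q9} by δ(·,1) → {q1,q7,q8,q9} and {q0,q6}.
Stable partition: {q1,q7,q8,q9} | {q3} | {q5} | {q2,q4} | {q0,q6} — 5 equivalence classes.

5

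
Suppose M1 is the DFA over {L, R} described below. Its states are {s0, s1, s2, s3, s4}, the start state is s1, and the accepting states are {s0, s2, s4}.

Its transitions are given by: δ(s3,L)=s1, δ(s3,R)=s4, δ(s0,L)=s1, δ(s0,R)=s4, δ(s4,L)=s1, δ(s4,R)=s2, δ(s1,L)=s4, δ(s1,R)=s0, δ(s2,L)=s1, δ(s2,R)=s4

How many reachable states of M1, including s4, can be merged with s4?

3

Reachable states from the start: {s0,s1,s2,s4}. Unreachable: {s3} — drop them.
P0 = {s0,s2,s4} | {s1}.
No further refinement is possible. Final partition (2 blocks): {s0,s2,s4} | {s1}.
The equivalence class containing s4 is {s0,s2,s4}, of size 3.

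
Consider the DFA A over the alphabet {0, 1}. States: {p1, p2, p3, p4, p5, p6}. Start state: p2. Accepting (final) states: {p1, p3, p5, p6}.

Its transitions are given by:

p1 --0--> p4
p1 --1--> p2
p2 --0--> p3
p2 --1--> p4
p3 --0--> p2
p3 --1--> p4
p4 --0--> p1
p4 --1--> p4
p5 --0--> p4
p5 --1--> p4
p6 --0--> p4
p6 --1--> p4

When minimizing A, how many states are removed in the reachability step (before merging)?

2

BFS from p2 reaches {p1, p2, p3, p4}; the 2 state(s) p5, p6 are never visited.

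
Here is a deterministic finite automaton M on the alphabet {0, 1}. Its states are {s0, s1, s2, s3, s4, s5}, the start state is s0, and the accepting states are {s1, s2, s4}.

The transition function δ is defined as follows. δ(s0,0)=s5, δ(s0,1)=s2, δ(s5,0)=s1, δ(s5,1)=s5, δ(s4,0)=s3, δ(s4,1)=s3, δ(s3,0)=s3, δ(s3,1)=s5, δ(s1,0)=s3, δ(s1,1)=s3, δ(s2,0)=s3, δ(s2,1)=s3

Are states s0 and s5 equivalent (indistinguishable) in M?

States {s4} cannot be reached from the start state, so discard them.
Start with accepting vs non-accepting: {s1,s2} | {s0,s3,s5}.
On input 0, block {s0,s3,s5} splits into {s0,s3} and {s5}.
Refine {s0,s3} on symbol 0: members go to different blocks, giving {s0} and {s3}.
No further refinement is possible. Final partition (4 blocks): {s1,s2} | {s0} | {s5} | {s3}.
s0 and s5 end up in different blocks, so they are distinguishable. For instance, the string '0' is accepted from only s5.

No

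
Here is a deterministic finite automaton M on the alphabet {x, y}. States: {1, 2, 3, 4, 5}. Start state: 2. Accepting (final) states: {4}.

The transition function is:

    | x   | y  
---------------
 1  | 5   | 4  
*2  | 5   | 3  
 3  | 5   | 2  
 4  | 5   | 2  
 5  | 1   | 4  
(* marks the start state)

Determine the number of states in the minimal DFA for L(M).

3

Start with accepting vs non-accepting: {4} | {1,2,3,5}.
Split {1,2,3,5} by δ(·,y) → {1,5} and {2,3}.
No further refinement is possible. Final partition (3 blocks): {4} | {1,5} | {2,3}.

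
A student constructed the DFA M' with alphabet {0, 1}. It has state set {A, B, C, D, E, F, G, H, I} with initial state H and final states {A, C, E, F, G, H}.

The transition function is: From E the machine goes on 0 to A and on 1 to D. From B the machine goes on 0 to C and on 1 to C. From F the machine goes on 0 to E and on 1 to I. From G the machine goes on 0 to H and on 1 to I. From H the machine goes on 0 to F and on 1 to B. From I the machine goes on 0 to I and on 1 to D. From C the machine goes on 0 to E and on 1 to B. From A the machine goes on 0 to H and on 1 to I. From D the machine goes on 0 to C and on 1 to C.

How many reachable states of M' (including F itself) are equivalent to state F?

2

States {G} cannot be reached from the start state, so discard them.
Initial partition by acceptance: {A,C,E,F,H} | {B,D,I}.
Split {B,D,I} by δ(·,0) → {B,D} and {I}.
Split {A,C,E,F,H} by δ(·,1) → {C,E,H} and {A,F}.
On input 0, block {C,E,H} splits into {E,H} and {C}.
No further refinement is possible. Final partition (5 blocks): {E,H} | {B,D} | {I} | {A,F} | {C}.
The equivalence class containing F is {A,F}, of size 2.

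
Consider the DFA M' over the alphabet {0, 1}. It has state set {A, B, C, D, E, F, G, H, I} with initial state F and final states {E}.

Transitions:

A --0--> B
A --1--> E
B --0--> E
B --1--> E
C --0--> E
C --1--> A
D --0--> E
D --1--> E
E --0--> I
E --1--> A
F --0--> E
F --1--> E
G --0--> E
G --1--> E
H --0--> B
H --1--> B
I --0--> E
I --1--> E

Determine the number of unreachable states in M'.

4

No path from F leads to C, D, G, H; the other 5 states are all reachable.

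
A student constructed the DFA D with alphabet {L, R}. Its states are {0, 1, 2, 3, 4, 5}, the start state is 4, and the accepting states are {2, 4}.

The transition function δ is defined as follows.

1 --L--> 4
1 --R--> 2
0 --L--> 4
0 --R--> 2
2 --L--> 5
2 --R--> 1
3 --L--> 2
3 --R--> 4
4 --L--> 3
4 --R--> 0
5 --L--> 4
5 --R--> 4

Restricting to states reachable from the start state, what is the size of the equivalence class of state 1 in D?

Every state is reachable, so we keep all 6.
Initial partition by acceptance: {2,4} | {0,1,3,5}.
No further refinement is possible. Final partition (2 blocks): {2,4} | {0,1,3,5}.
State 1 belongs to the block {0,1,3,5}, which has 4 states.

4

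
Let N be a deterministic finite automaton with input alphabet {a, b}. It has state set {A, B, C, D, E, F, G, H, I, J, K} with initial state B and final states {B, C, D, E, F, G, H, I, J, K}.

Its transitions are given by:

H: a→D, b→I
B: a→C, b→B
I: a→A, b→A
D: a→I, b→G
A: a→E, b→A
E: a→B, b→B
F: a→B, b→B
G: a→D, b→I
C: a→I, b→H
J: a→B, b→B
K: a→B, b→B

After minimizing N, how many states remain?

States {F,J,K} cannot be reached from the start state, so discard them.
Start with accepting vs non-accepting: {B,C,D,E,G,H,I} | {A}.
Refine {B,C,D,E,G,H,I} on symbol a: members go to different blocks, giving {B,C,D,E,G,H} and {I}.
On input a, block {B,C,D,E,G,H} splits into {B,E,G,H} and {C,D}.
Split {B,E,G,H} by δ(·,a) → {B,G,H} and {E}.
Split {B,G,H} by δ(·,b) → {G,H} and {B}.
The partition is now stable with 6 blocks: {G,H} | {A} | {I} | {C,D} | {E} | {B}.

6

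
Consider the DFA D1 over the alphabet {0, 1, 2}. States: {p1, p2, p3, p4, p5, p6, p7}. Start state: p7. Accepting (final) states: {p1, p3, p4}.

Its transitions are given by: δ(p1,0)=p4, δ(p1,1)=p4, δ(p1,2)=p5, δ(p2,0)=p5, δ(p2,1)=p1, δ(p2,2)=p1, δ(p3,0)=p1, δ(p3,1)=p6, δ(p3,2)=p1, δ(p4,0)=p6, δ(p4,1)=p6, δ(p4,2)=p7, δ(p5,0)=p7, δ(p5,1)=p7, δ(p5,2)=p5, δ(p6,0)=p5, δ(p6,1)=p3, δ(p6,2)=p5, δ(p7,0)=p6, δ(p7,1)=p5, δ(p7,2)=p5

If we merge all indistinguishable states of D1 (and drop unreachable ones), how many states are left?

First remove the unreachable states {p2}; 6 states remain.
P0 = {p1,p3,p4} | {p5,p6,p7}.
On input 0, block {p1,p3,p4} splits into {p1,p3} and {p4}.
On input 0, block {p1,p3} splits into {p1} and {p3}.
On input 1, block {p5,p6,p7} splits into {p5,p7} and {p6}.
On input 0, block {p5,p7} splits into {p5} and {p7}.
The partition is now stable with 6 blocks: {p1} | {p5} | {p4} | {p3} | {p6} | {p7}.

6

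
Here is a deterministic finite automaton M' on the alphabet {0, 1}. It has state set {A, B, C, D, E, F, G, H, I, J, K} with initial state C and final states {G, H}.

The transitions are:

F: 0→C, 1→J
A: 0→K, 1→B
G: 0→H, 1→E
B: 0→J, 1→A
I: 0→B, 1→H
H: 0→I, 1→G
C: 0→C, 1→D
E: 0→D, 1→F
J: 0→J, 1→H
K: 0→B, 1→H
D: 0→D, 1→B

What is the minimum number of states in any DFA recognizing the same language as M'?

Every state is reachable, so we keep all 11.
P0 = {G,H} | {A,B,C,D,E,F,I,J,K}.
On input 0, block {G,H} splits into {G} and {H}.
Split {A,B,C,D,E,F,I,J,K} by δ(·,1) → {A,B,C,D,E,F} and {I,J,K}.
Refine {A,B,C,D,E,F} on symbol 0: members go to different blocks, giving {C,D,E,F} and {A,B}.
Split {C,D,E,F} by δ(·,1) → {C,E} and {D} and {F}.
Refine {C,E} on symbol 0: members go to different blocks, giving {C} and {E}.
Refine {I,J,K} on symbol 0: members go to different blocks, giving {I,K} and {J}.
On input 0, block {A,B} splits into {A} and {B}.
Stable partition: {G} | {C} | {H} | {I,K} | {A} | {D} | {F} | {E} | {J} | {B} — 10 equivalence classes.

10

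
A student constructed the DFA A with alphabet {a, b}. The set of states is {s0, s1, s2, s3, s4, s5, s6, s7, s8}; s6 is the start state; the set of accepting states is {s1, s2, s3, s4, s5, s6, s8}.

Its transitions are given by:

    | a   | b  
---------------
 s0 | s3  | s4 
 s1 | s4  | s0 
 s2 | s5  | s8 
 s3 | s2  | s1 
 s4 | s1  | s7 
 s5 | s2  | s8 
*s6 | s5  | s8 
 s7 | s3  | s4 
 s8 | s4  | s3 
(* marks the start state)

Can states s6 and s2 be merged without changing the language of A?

Yes

Every state is reachable, so we keep all 9.
Initial partition by acceptance: {s1,s2,s3,s4,s5,s6,s8} | {s0,s7}.
Refine {s1,s2,s3,s4,s5,s6,s8} on symbol b: members go to different blocks, giving {s2,s3,s5,s6,s8} and {s1,s4}.
On input a, block {s2,s3,s5,s6,s8} splits into {s2,s3,s5,s6} and {s8}.
Refine {s2,s3,s5,s6} on symbol b: members go to different blocks, giving {s2,s5,s6} and {s3}.
The partition is now stable with 5 blocks: {s2,s5,s6} | {s0,s7} | {s1,s4} | {s8} | {s3}.
s6 and s2 lie in the same block of the stable partition, so they are equivalent — no string distinguishes them.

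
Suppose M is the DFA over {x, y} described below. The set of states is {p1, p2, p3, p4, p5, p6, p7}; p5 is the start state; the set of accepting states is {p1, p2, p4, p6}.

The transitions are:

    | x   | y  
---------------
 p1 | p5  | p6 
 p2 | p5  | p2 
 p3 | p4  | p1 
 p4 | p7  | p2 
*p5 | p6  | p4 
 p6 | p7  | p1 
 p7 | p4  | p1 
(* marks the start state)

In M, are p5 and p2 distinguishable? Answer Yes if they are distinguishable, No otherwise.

States {p3} cannot be reached from the start state, so discard them.
Initial partition by acceptance: {p1,p2,p4,p6} | {p5,p7}.
Stable partition: {p1,p2,p4,p6} | {p5,p7} — 2 equivalence classes.
p5 and p2 end up in different blocks, so they are distinguishable. For instance, the string 'ε' is accepted from only p2.

Yes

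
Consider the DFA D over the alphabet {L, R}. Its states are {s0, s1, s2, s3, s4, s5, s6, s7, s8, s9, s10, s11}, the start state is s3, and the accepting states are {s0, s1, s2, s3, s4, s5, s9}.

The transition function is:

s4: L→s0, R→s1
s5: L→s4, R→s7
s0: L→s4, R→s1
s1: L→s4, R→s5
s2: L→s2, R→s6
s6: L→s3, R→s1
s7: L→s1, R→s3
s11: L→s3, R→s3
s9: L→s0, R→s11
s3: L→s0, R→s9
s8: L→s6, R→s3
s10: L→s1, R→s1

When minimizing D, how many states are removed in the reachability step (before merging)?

4

BFS from s3 reaches {s0, s1, s3, s4, s5, s7, s9, s11}; the 4 state(s) s2, s6, s8, s10 are never visited.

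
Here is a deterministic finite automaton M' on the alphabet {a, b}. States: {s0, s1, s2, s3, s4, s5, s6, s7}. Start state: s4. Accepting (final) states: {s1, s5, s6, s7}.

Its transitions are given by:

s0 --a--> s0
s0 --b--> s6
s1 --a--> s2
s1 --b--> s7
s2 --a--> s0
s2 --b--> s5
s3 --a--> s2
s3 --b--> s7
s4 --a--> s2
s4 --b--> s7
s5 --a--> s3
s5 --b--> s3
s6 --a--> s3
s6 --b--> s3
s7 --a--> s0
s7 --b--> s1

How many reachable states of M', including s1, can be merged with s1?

2

Every state is reachable, so we keep all 8.
Initial partition by acceptance: {s1,s5,s6,s7} | {s0,s2,s3,s4}.
Refine {s1,s5,s6,s7} on symbol b: members go to different blocks, giving {s1,s7} and {s5,s6}.
On input b, block {s0,s2,s3,s4} splits into {s0,s2} and {s3,s4}.
The partition is now stable with 4 blocks: {s1,s7} | {s0,s2} | {s5,s6} | {s3,s4}.
State s1 belongs to the block {s1,s7}, which has 2 states.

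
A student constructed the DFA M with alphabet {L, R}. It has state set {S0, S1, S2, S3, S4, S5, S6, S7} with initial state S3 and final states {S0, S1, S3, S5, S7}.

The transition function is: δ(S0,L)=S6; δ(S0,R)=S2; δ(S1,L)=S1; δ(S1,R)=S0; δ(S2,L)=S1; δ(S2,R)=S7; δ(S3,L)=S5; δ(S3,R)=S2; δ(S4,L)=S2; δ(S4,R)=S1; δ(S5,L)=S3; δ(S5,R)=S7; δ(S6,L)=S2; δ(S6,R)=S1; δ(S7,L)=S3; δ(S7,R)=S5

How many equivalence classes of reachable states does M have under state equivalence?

6

First remove the unreachable states {S4}; 7 states remain.
Start with accepting vs non-accepting: {S0,S1,S3,S5,S7} | {S2,S6}.
On input L, block {S0,S1,S3,S5,S7} splits into {S1,S3,S5,S7} and {S0}.
On input R, block {S1,S3,S5,S7} splits into {S5,S7} and {S1} and {S3}.
Split {S2,S6} by δ(·,L) → {S2} and {S6}.
Stable partition: {S5,S7} | {S2} | {S0} | {S1} | {S3} | {S6} — 6 equivalence classes.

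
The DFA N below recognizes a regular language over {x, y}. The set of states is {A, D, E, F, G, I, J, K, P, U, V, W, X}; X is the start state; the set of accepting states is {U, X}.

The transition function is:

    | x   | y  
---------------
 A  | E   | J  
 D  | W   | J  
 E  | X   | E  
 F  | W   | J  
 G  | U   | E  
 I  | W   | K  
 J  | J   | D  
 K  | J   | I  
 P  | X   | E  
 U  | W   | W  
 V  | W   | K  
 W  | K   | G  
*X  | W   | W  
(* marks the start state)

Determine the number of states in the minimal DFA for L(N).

States {A,F,P,V} cannot be reached from the start state, so discard them.
Start with accepting vs non-accepting: {U,X} | {D,E,G,I,J,K,W}.
Refine {D,E,G,I,J,K,W} on symbol x: members go to different blocks, giving {D,I,J,K,W} and {E,G}.
Split {D,I,J,K,W} by δ(·,y) → {D,I,J,K} and {W}.
Refine {D,I,J,K} on symbol x: members go to different blocks, giving {D,I} and {J,K}.
Stable partition: {U,X} | {D,I} | {E,G} | {W} | {J,K} — 5 equivalence classes.

5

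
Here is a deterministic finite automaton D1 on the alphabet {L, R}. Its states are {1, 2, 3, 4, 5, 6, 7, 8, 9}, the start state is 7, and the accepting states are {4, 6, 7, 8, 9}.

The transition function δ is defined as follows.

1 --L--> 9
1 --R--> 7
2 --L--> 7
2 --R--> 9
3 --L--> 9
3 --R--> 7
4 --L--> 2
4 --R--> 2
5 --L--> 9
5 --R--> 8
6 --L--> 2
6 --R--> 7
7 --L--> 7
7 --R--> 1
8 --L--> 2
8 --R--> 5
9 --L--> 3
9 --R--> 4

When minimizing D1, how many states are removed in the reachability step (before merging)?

3

BFS from 7 reaches {1, 2, 3, 4, 7, 9}; the 3 state(s) 5, 6, 8 are never visited.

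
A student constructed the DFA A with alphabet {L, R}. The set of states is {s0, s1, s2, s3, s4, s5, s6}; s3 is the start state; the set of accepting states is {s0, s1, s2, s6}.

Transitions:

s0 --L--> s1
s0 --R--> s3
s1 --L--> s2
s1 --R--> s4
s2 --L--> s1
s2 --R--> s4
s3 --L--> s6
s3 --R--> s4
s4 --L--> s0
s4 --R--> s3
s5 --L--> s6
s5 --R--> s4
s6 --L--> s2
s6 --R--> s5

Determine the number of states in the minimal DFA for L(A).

All states are reachable from the start state.
P0 = {s0,s1,s2,s6} | {s3,s4,s5}.
Stable partition: {s0,s1,s2,s6} | {s3,s4,s5} — 2 equivalence classes.

2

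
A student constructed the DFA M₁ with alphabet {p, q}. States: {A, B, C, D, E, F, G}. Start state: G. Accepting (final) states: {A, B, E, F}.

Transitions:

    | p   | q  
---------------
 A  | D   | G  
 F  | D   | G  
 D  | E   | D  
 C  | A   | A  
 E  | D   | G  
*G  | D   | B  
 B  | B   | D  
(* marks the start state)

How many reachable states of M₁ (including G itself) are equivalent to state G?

1

States {A,C,F} cannot be reached from the start state, so discard them.
Initial partition by acceptance: {B,E} | {D,G}.
On input p, block {B,E} splits into {B} and {E}.
Refine {D,G} on symbol p: members go to different blocks, giving {D} and {G}.
No further refinement is possible. Final partition (4 blocks): {B} | {D} | {E} | {G}.
The equivalence class containing G is {G}, of size 1.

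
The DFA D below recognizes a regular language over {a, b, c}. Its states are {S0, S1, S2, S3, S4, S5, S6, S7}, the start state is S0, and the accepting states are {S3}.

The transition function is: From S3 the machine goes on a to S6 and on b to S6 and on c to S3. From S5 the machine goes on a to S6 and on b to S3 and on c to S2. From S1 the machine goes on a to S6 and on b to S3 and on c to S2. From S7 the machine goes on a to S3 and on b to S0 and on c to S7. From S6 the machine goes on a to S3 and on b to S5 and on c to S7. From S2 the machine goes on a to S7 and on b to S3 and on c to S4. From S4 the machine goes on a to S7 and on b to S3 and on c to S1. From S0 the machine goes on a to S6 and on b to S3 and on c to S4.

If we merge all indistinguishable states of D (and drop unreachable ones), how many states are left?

All states are reachable from the start state.
P0 = {S3} | {S0,S1,S2,S4,S5,S6,S7}.
Refine {S0,S1,S2,S4,S5,S6,S7} on symbol a: members go to different blocks, giving {S0,S1,S2,S4,S5} and {S6,S7}.
Stable partition: {S3} | {S0,S1,S2,S4,S5} | {S6,S7} — 3 equivalence classes.

3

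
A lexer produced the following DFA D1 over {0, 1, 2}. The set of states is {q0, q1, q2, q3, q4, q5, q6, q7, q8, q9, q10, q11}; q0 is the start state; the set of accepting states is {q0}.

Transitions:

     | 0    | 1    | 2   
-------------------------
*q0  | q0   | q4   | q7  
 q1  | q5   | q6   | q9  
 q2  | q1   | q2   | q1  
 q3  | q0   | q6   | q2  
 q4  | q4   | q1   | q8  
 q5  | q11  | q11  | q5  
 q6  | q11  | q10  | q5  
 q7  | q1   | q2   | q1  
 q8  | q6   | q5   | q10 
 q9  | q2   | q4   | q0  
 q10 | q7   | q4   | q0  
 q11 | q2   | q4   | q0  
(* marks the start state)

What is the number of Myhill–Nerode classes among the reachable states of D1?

6

Reachable states from the start: {q0,q1,q2,q4,q5,q6,q7,q8,q9,q10,q11}. Unreachable: {q3} — drop them.
Start with accepting vs non-accepting: {q0} | {q1,q2,q4,q5,q6,q7,q8,q9,q10,q11}.
Split {q1,q2,q4,q5,q6,q7,q8,q9,q10,q11} by δ(·,2) → {q1,q2,q4,q5,q6,q7,q8} and {q9,q10,q11}.
On input 0, block {q1,q2,q4,q5,q6,q7,q8} splits into {q1,q2,q4,q7,q8} and {q5,q6}.
Split {q1,q2,q4,q7,q8} by δ(·,0) → {q2,q4,q7} and {q1,q8}.
Refine {q2,q4,q7} on symbol 0: members go to different blocks, giving {q2,q7} and {q4}.
Stable partition: {q0} | {q2,q7} | {q9,q10,q11} | {q5,q6} | {q1,q8} | {q4} — 6 equivalence classes.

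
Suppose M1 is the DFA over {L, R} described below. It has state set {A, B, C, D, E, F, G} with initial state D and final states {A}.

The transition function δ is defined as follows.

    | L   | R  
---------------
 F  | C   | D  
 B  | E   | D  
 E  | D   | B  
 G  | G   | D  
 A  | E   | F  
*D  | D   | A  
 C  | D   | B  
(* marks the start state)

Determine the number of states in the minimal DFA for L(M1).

Reachable states from the start: {A,B,C,D,E,F}. Unreachable: {G} — drop them.
Initial partition by acceptance: {A} | {B,C,D,E,F}.
Split {B,C,D,E,F} by δ(·,R) → {B,C,E,F} and {D}.
Split {B,C,E,F} by δ(·,L) → {B,F} and {C,E}.
No further refinement is possible. Final partition (4 blocks): {A} | {B,F} | {D} | {C,E}.

4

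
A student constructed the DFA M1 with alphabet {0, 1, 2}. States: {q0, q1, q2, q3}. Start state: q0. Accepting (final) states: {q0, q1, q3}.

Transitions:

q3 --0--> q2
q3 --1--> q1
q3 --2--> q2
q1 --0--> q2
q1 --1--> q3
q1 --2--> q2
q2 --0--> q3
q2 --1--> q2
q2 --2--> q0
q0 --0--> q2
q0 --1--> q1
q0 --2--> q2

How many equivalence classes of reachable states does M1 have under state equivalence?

2

P0 = {q0,q1,q3} | {q2}.
No further refinement is possible. Final partition (2 blocks): {q0,q1,q3} | {q2}.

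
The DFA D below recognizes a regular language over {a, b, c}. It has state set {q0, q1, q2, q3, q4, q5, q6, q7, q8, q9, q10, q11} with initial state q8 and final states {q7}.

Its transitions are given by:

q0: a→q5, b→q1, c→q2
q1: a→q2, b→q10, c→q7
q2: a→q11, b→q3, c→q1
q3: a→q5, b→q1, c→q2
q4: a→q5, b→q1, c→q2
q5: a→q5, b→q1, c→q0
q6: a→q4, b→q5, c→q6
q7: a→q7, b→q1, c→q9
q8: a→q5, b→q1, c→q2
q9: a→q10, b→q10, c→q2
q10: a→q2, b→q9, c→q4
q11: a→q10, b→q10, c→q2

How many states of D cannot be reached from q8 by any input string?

1

Starting at q8 and following transitions, the reachable set is {q0, q1, q2, q3, q4, q5, q7, q8, q9, q10, q11}. That leaves q6 unreachable — 1 in total.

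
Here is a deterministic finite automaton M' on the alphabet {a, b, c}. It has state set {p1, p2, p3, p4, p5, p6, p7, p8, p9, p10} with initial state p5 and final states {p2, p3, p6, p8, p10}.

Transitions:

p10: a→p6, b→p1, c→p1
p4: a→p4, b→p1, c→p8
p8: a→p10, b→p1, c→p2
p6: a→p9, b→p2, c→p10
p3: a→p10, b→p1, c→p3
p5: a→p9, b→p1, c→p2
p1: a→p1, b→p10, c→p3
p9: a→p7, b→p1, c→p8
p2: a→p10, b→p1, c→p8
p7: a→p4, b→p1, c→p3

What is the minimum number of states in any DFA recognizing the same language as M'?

5

P0 = {p2,p3,p6,p8,p10} | {p1,p4,p5,p7,p9}.
Split {p2,p3,p6,p8,p10} by δ(·,a) → {p2,p3,p8,p10} and {p6}.
Refine {p2,p3,p8,p10} on symbol a: members go to different blocks, giving {p2,p3,p8} and {p10}.
Refine {p1,p4,p5,p7,p9} on symbol b: members go to different blocks, giving {p4,p5,p7,p9} and {p1}.
The partition is now stable with 5 blocks: {p2,p3,p8} | {p4,p5,p7,p9} | {p6} | {p10} | {p1}.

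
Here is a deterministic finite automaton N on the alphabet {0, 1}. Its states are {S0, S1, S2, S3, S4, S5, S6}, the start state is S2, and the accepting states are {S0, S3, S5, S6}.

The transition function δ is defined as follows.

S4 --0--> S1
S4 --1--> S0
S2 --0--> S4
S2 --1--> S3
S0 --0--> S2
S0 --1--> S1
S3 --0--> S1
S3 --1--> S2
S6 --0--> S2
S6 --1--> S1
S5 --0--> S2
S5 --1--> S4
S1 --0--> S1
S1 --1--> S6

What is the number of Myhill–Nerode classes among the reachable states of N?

2

First remove the unreachable states {S5}; 6 states remain.
Initial partition by acceptance: {S0,S3,S6} | {S1,S2,S4}.
No further refinement is possible. Final partition (2 blocks): {S0,S3,S6} | {S1,S2,S4}.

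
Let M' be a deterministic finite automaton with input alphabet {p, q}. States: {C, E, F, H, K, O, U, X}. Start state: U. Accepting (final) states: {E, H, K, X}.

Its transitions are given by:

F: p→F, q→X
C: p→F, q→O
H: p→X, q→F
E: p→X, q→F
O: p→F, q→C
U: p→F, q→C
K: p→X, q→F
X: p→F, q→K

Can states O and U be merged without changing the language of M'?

Yes

First remove the unreachable states {E,H}; 6 states remain.
Initial partition by acceptance: {K,X} | {C,F,O,U}.
Split {K,X} by δ(·,p) → {K} and {X}.
On input q, block {C,F,O,U} splits into {C,O,U} and {F}.
Stable partition: {K} | {C,O,U} | {X} | {F} — 4 equivalence classes.
O and U lie in the same block of the stable partition, so they are equivalent — no string distinguishes them.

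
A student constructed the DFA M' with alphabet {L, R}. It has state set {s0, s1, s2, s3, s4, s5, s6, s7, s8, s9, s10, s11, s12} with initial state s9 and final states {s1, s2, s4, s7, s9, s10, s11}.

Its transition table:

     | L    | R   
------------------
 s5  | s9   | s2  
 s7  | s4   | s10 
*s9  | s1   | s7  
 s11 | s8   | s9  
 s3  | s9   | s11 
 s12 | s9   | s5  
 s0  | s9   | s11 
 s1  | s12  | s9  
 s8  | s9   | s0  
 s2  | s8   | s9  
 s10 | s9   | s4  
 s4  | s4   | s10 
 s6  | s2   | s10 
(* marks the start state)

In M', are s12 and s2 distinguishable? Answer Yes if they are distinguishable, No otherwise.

States {s3,s6} cannot be reached from the start state, so discard them.
Initial partition by acceptance: {s1,s2,s4,s7,s9,s10,s11} | {s0,s5,s8,s12}.
On input L, block {s1,s2,s4,s7,s9,s10,s11} splits into {s4,s7,s9,s10} and {s1,s2,s11}.
Refine {s4,s7,s9,s10} on symbol L: members go to different blocks, giving {s4,s7,s10} and {s9}.
Refine {s4,s7,s10} on symbol L: members go to different blocks, giving {s4,s7} and {s10}.
Refine {s0,s5,s8,s12} on symbol R: members go to different blocks, giving {s0,s5} and {s8,s12}.
Stable partition: {s4,s7} | {s0,s5} | {s1,s2,s11} | {s9} | {s10} | {s8,s12} — 6 equivalence classes.
s12 and s2 end up in different blocks, so they are distinguishable. For instance, the string 'ε' is accepted from only s2.

Yes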